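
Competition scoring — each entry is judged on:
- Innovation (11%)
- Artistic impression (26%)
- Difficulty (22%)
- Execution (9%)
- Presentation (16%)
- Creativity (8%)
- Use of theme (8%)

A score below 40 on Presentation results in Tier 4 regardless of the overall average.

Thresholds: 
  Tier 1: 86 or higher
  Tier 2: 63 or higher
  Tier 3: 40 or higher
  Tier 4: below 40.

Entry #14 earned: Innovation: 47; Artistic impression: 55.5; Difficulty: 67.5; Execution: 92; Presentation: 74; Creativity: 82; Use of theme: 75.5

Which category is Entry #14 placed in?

Tier 2

Presentation score 74 ≥ 40: minimum met.
Weighted total:
  Innovation 47 × 0.11 = 5.17
  Artistic impression 55.5 × 0.26 = 14.43
  Difficulty 67.5 × 0.22 = 14.85
  Execution 92 × 0.09 = 8.28
  Presentation 74 × 0.16 = 11.84
  Creativity 82 × 0.08 = 6.56
  Use of theme 75.5 × 0.08 = 6.04
Sum = 67.17
67.17 is ≥ 63 and < 86 → Tier 2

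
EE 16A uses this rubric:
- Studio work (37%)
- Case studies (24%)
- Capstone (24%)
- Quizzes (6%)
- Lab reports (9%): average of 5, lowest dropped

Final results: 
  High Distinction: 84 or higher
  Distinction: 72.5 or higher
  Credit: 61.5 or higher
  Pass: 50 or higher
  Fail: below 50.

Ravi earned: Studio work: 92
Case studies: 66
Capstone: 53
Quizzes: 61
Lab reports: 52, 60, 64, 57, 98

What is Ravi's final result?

Distinction

Lab reports: drop 52 → average of remaining 4 = 279/4 = 69.75
Weighted total:
  Studio work 92 × 0.37 = 34.04
  Case studies 66 × 0.24 = 15.84
  Capstone 53 × 0.24 = 12.72
  Quizzes 61 × 0.06 = 3.66
  Lab reports 69.75 × 0.09 = 6.2775
Sum = 72.5375
72.5375 is ≥ 72.5 and < 84 → Distinction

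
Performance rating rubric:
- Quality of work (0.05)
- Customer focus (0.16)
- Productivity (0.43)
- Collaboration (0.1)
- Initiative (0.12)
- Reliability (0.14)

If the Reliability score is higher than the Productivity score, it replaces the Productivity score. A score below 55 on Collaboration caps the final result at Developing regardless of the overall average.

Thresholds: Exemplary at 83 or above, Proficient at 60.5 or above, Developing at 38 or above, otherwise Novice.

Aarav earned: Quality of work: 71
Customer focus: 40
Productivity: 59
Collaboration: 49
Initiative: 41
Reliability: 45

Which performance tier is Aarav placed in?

Developing

Reliability (45) ≤ Productivity (59), so Productivity stays at 59.
Collaboration score 49 < 55: minimum not met.
Weighted total:
  Quality of work 71 × 0.05 = 3.55
  Customer focus 40 × 0.16 = 6.4
  Productivity 59 × 0.43 = 25.37
  Collaboration 49 × 0.1 = 4.9
  Initiative 41 × 0.12 = 4.92
  Reliability 45 × 0.14 = 6.3
Sum = 51.44
51.44 would be Developing; cap at Developing applies → Developing.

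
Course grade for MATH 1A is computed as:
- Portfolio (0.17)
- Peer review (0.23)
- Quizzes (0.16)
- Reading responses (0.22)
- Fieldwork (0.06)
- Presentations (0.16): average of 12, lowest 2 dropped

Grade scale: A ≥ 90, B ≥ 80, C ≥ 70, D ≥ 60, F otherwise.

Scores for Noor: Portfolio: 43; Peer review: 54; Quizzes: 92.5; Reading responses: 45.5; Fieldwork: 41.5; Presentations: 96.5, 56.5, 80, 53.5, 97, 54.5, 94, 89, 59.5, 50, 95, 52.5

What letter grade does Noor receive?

Presentations: drop 50, 52.5 → average of remaining 10 = 775.5/10 = 77.55
Weighted total:
  Portfolio 43 × 0.17 = 7.31
  Peer review 54 × 0.23 = 12.42
  Quizzes 92.5 × 0.16 = 14.8
  Reading responses 45.5 × 0.22 = 10.01
  Fieldwork 41.5 × 0.06 = 2.49
  Presentations 77.55 × 0.16 = 12.408
Sum = 59.438
59.438 < 60 → F

F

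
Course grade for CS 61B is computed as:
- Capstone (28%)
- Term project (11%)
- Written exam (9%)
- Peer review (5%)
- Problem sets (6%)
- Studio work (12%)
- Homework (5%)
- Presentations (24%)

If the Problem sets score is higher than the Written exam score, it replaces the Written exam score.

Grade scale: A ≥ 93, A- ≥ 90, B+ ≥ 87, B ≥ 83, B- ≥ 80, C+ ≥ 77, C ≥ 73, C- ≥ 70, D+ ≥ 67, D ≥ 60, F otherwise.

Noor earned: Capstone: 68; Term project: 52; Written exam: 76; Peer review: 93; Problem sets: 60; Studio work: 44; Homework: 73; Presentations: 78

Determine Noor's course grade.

D+

Problem sets (60) ≤ Written exam (76), so Written exam stays at 76.
Weighted total:
  Capstone 68 × 0.28 = 19.04
  Term project 52 × 0.11 = 5.72
  Written exam 76 × 0.09 = 6.84
  Peer review 93 × 0.05 = 4.65
  Problem sets 60 × 0.06 = 3.6
  Studio work 44 × 0.12 = 5.28
  Homework 73 × 0.05 = 3.65
  Presentations 78 × 0.24 = 18.72
Sum = 67.5
67.5 is ≥ 67 and < 70 → D+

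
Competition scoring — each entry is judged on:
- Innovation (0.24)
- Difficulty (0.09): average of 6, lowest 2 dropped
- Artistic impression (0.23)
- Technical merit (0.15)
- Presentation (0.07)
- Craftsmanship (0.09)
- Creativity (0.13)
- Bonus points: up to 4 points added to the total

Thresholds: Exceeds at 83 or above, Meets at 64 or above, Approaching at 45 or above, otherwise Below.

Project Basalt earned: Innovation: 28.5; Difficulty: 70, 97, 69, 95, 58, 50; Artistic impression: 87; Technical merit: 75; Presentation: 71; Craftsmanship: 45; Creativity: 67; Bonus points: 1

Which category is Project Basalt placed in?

Meets

Difficulty: drop 50, 58 → average of remaining 4 = 331/4 = 82.75
Weighted total:
  Innovation 28.5 × 0.24 = 6.84
  Difficulty 82.75 × 0.09 = 7.4475
  Artistic impression 87 × 0.23 = 20.01
  Technical merit 75 × 0.15 = 11.25
  Presentation 71 × 0.07 = 4.97
  Craftsmanship 45 × 0.09 = 4.05
  Creativity 67 × 0.13 = 8.71
Sum = 63.2775
Bonus points: 63.2775 + 1 = 64.2775
64.2775 is ≥ 64 and < 83 → Meets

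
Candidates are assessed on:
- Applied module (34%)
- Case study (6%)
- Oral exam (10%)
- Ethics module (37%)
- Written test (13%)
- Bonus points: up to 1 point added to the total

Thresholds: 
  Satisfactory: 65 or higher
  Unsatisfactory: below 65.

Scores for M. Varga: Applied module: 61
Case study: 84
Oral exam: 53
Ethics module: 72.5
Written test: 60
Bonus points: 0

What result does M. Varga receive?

Weighted total:
  Applied module 61 × 0.34 = 20.74
  Case study 84 × 0.06 = 5.04
  Oral exam 53 × 0.1 = 5.3
  Ethics module 72.5 × 0.37 = 26.825
  Written test 60 × 0.13 = 7.8
Sum = 65.705
Bonus points: 65.705 + 0 = 65.705
65.705 ≥ 65 → Satisfactory

Satisfactory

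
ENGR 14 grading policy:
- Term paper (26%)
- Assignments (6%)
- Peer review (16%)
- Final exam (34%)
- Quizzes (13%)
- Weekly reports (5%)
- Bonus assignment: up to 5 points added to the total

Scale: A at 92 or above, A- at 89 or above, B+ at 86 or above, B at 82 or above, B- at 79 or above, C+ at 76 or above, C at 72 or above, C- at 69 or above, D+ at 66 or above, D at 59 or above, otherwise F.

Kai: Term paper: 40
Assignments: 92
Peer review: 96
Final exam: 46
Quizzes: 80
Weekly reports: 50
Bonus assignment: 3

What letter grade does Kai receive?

D

Weighted total:
  Term paper 40 × 0.26 = 10.4
  Assignments 92 × 0.06 = 5.52
  Peer review 96 × 0.16 = 15.36
  Final exam 46 × 0.34 = 15.64
  Quizzes 80 × 0.13 = 10.4
  Weekly reports 50 × 0.05 = 2.5
Sum = 59.82
Bonus assignment: 59.82 + 3 = 62.82
62.82 is ≥ 59 and < 66 → D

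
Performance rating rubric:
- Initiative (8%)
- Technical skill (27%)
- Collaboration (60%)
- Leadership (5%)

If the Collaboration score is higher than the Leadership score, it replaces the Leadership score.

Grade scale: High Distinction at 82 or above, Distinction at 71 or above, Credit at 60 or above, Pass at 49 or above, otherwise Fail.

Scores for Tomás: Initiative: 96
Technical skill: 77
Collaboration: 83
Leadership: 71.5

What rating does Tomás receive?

Collaboration (83) > Leadership (71.5), so Leadership counts as 83.
Weighted total:
  Initiative 96 × 0.08 = 7.68
  Technical skill 77 × 0.27 = 20.79
  Collaboration 83 × 0.6 = 49.8
  Leadership 83 × 0.05 = 4.15
Sum = 82.42
82.42 ≥ 82 → High Distinction

High Distinction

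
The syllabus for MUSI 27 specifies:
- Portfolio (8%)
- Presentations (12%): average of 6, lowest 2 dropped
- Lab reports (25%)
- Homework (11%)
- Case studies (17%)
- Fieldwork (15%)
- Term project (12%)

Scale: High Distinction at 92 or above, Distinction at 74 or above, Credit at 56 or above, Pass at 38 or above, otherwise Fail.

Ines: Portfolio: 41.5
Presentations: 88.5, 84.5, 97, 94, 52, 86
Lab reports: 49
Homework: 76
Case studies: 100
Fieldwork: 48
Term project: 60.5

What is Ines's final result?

Presentations: drop 52, 84.5 → average of remaining 4 = 365.5/4 = 91.375
Weighted total:
  Portfolio 41.5 × 0.08 = 3.32
  Presentations 91.375 × 0.12 = 10.965
  Lab reports 49 × 0.25 = 12.25
  Homework 76 × 0.11 = 8.36
  Case studies 100 × 0.17 = 17
  Fieldwork 48 × 0.15 = 7.2
  Term project 60.5 × 0.12 = 7.26
Sum = 66.355
66.355 is ≥ 56 and < 74 → Credit

Credit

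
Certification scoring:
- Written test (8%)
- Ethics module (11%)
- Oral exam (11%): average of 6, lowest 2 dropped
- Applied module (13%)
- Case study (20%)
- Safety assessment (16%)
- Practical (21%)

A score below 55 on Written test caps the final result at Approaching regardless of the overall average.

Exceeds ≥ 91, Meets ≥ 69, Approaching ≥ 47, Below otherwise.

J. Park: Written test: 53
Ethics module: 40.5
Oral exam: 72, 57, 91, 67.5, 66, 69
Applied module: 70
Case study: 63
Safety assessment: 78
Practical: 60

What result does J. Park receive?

Oral exam: drop 57, 66 → average of remaining 4 = 299.5/4 = 74.875
Written test score 53 < 55: minimum not met.
Weighted total:
  Written test 53 × 0.08 = 4.24
  Ethics module 40.5 × 0.11 = 4.455
  Oral exam 74.875 × 0.11 = 8.23625
  Applied module 70 × 0.13 = 9.1
  Case study 63 × 0.2 = 12.6
  Safety assessment 78 × 0.16 = 12.48
  Practical 60 × 0.21 = 12.6
Sum = 63.71125
63.71125 would be Approaching; cap at Approaching applies → Approaching.

Approaching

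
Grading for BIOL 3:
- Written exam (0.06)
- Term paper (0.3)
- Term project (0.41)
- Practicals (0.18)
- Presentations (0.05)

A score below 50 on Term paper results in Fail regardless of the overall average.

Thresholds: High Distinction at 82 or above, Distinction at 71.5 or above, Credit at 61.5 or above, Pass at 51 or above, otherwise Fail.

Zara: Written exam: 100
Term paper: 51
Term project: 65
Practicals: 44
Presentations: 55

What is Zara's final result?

Pass

Term paper score 51 ≥ 50: minimum met.
Weighted total:
  Written exam 100 × 0.06 = 6
  Term paper 51 × 0.3 = 15.3
  Term project 65 × 0.41 = 26.65
  Practicals 44 × 0.18 = 7.92
  Presentations 55 × 0.05 = 2.75
Sum = 58.62
58.62 is ≥ 51 and < 61.5 → Pass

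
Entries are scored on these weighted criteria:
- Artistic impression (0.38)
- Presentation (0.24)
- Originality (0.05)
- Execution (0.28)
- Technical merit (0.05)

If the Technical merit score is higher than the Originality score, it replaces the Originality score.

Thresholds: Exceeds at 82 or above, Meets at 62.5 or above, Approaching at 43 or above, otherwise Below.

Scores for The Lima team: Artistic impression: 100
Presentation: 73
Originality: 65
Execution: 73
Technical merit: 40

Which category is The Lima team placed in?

Meets

Technical merit (40) ≤ Originality (65), so Originality stays at 65.
Weighted total:
  Artistic impression 100 × 0.38 = 38
  Presentation 73 × 0.24 = 17.52
  Originality 65 × 0.05 = 3.25
  Execution 73 × 0.28 = 20.44
  Technical merit 40 × 0.05 = 2
Sum = 81.21
81.21 is ≥ 62.5 and < 82 → Meets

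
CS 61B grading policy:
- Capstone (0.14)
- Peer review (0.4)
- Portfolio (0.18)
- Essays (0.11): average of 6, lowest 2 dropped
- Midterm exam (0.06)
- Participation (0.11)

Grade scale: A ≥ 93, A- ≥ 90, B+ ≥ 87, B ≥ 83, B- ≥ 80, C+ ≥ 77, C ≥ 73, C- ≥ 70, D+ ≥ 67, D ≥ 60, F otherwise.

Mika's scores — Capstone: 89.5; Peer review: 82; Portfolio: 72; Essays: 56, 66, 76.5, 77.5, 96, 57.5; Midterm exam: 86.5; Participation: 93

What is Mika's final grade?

Essays: drop 56, 57.5 → average of remaining 4 = 316/4 = 79
Weighted total:
  Capstone 89.5 × 0.14 = 12.53
  Peer review 82 × 0.4 = 32.8
  Portfolio 72 × 0.18 = 12.96
  Essays 79 × 0.11 = 8.69
  Midterm exam 86.5 × 0.06 = 5.19
  Participation 93 × 0.11 = 10.23
Sum = 82.4
82.4 is ≥ 80 and < 83 → B-

B-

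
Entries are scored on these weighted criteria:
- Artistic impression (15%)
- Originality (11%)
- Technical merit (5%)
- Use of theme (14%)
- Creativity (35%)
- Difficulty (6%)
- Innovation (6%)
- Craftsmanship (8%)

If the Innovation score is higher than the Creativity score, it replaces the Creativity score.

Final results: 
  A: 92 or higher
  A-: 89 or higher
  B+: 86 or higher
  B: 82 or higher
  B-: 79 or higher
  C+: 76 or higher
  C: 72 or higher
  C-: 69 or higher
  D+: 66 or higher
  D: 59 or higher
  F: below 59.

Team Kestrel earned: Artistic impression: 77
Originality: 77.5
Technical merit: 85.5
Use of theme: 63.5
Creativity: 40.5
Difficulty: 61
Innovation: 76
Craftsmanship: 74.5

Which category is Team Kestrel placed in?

Innovation (76) > Creativity (40.5), so Creativity counts as 76.
Weighted total:
  Artistic impression 77 × 0.15 = 11.55
  Originality 77.5 × 0.11 = 8.525
  Technical merit 85.5 × 0.05 = 4.275
  Use of theme 63.5 × 0.14 = 8.89
  Creativity 76 × 0.35 = 26.6
  Difficulty 61 × 0.06 = 3.66
  Innovation 76 × 0.06 = 4.56
  Craftsmanship 74.5 × 0.08 = 5.96
Sum = 74.02
74.02 is ≥ 72 and < 76 → C

C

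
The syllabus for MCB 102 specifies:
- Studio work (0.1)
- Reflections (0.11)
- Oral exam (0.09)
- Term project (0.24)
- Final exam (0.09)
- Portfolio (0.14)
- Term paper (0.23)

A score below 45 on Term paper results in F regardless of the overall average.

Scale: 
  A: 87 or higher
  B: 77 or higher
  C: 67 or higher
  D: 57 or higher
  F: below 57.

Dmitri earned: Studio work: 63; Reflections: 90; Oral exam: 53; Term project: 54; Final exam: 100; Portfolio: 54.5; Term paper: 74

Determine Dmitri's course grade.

Term paper score 74 ≥ 45: minimum met.
Weighted total:
  Studio work 63 × 0.1 = 6.3
  Reflections 90 × 0.11 = 9.9
  Oral exam 53 × 0.09 = 4.77
  Term project 54 × 0.24 = 12.96
  Final exam 100 × 0.09 = 9
  Portfolio 54.5 × 0.14 = 7.63
  Term paper 74 × 0.23 = 17.02
Sum = 67.58
67.58 is ≥ 67 and < 77 → C

C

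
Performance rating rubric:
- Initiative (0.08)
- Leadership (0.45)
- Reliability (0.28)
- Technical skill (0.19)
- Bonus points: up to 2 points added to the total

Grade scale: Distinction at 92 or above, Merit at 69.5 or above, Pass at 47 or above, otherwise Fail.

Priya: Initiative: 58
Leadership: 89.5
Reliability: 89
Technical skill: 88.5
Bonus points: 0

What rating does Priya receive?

Weighted total:
  Initiative 58 × 0.08 = 4.64
  Leadership 89.5 × 0.45 = 40.275
  Reliability 89 × 0.28 = 24.92
  Technical skill 88.5 × 0.19 = 16.815
Sum = 86.65
Bonus points: 86.65 + 0 = 86.65
86.65 is ≥ 69.5 and < 92 → Merit

Merit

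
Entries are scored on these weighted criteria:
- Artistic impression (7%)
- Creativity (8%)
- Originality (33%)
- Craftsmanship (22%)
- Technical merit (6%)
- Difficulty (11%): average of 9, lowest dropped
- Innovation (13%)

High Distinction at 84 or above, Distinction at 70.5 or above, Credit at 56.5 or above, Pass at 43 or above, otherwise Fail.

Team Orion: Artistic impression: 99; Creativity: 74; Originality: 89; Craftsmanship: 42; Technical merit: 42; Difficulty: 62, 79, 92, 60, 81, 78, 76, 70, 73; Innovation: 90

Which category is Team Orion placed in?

Difficulty: drop 60 → average of remaining 8 = 611/8 = 76.375
Weighted total:
  Artistic impression 99 × 0.07 = 6.93
  Creativity 74 × 0.08 = 5.92
  Originality 89 × 0.33 = 29.37
  Craftsmanship 42 × 0.22 = 9.24
  Technical merit 42 × 0.06 = 2.52
  Difficulty 76.375 × 0.11 = 8.40125
  Innovation 90 × 0.13 = 11.7
Sum = 74.08125
74.08125 is ≥ 70.5 and < 84 → Distinction

Distinction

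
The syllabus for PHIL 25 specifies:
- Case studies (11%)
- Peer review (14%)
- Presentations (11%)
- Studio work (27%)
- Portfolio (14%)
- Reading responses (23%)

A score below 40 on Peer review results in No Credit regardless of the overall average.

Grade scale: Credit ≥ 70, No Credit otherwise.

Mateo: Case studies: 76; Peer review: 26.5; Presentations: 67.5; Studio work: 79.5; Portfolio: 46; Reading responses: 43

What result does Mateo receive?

Peer review score 26.5 < 40: minimum not met.
Weighted total:
  Case studies 76 × 0.11 = 8.36
  Peer review 26.5 × 0.14 = 3.71
  Presentations 67.5 × 0.11 = 7.425
  Studio work 79.5 × 0.27 = 21.465
  Portfolio 46 × 0.14 = 6.44
  Reading responses 43 × 0.23 = 9.89
Sum = 57.29
Because the Peer review minimum was not met, the result is No Credit.

No Credit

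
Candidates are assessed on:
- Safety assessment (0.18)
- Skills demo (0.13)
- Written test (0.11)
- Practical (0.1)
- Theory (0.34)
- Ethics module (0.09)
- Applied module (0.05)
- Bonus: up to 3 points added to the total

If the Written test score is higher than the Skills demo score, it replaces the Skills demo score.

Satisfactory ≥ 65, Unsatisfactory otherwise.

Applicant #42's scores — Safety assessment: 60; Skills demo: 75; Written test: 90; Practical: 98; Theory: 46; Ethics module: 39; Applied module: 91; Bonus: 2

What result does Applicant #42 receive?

Satisfactory

Written test (90) > Skills demo (75), so Skills demo counts as 90.
Weighted total:
  Safety assessment 60 × 0.18 = 10.8
  Skills demo 90 × 0.13 = 11.7
  Written test 90 × 0.11 = 9.9
  Practical 98 × 0.1 = 9.8
  Theory 46 × 0.34 = 15.64
  Ethics module 39 × 0.09 = 3.51
  Applied module 91 × 0.05 = 4.55
Sum = 65.9
Bonus: 65.9 + 2 = 67.9
67.9 ≥ 65 → Satisfactory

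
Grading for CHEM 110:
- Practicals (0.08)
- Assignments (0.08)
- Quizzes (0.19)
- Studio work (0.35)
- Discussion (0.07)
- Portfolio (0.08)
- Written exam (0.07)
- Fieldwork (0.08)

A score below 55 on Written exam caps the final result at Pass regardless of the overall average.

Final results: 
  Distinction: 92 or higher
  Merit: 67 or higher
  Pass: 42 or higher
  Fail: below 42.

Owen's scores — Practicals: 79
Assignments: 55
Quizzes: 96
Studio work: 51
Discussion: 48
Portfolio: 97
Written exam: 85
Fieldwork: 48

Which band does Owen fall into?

Merit

Written exam score 85 ≥ 55: minimum met.
Weighted total:
  Practicals 79 × 0.08 = 6.32
  Assignments 55 × 0.08 = 4.4
  Quizzes 96 × 0.19 = 18.24
  Studio work 51 × 0.35 = 17.85
  Discussion 48 × 0.07 = 3.36
  Portfolio 97 × 0.08 = 7.76
  Written exam 85 × 0.07 = 5.95
  Fieldwork 48 × 0.08 = 3.84
Sum = 67.72
67.72 is ≥ 67 and < 92 → Merit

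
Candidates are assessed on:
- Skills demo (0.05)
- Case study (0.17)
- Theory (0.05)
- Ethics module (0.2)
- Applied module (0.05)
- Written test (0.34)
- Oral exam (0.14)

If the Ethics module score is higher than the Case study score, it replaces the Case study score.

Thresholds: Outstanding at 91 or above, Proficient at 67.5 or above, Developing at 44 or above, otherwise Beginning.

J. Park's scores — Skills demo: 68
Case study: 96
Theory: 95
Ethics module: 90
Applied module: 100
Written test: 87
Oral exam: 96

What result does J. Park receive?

Ethics module (90) ≤ Case study (96), so Case study stays at 96.
Weighted total:
  Skills demo 68 × 0.05 = 3.4
  Case study 96 × 0.17 = 16.32
  Theory 95 × 0.05 = 4.75
  Ethics module 90 × 0.2 = 18
  Applied module 100 × 0.05 = 5
  Written test 87 × 0.34 = 29.58
  Oral exam 96 × 0.14 = 13.44
Sum = 90.49
90.49 is ≥ 67.5 and < 91 → Proficient

Proficient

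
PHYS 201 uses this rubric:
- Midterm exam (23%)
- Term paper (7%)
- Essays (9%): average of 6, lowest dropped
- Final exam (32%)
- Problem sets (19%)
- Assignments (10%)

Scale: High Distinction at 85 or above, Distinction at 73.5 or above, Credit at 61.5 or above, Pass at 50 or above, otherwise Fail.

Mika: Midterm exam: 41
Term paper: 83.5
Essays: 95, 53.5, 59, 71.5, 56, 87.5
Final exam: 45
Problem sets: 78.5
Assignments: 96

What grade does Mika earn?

Essays: drop 53.5 → average of remaining 5 = 369/5 = 73.8
Weighted total:
  Midterm exam 41 × 0.23 = 9.43
  Term paper 83.5 × 0.07 = 5.845
  Essays 73.8 × 0.09 = 6.642
  Final exam 45 × 0.32 = 14.4
  Problem sets 78.5 × 0.19 = 14.915
  Assignments 96 × 0.1 = 9.6
Sum = 60.832
60.832 is ≥ 50 and < 61.5 → Pass

Pass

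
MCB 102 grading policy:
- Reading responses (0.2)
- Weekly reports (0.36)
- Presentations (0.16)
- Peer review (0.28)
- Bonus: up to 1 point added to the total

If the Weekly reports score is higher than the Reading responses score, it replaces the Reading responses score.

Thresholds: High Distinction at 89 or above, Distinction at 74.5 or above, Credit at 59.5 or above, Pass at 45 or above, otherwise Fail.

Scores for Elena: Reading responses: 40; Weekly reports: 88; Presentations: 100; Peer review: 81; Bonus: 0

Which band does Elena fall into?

Distinction

Weekly reports (88) > Reading responses (40), so Reading responses counts as 88.
Weighted total:
  Reading responses 88 × 0.2 = 17.6
  Weekly reports 88 × 0.36 = 31.68
  Presentations 100 × 0.16 = 16
  Peer review 81 × 0.28 = 22.68
Sum = 87.96
Bonus: 87.96 + 0 = 87.96
87.96 is ≥ 74.5 and < 89 → Distinction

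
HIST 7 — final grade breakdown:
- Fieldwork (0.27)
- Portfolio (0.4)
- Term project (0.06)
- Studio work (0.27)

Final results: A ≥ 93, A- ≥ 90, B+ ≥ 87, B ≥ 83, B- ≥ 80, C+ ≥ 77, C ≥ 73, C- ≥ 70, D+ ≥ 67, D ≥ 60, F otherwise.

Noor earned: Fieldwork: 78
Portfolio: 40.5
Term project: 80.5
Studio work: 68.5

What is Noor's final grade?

D

Weighted total:
  Fieldwork 78 × 0.27 = 21.06
  Portfolio 40.5 × 0.4 = 16.2
  Term project 80.5 × 0.06 = 4.83
  Studio work 68.5 × 0.27 = 18.495
Sum = 60.585
60.585 is ≥ 60 and < 67 → D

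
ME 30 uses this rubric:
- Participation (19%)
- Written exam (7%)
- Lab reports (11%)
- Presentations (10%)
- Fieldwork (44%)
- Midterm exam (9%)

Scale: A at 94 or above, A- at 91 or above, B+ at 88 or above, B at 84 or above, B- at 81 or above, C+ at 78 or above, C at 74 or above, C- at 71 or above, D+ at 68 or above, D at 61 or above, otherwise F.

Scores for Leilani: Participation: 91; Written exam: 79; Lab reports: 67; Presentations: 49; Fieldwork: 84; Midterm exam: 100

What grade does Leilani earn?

Weighted total:
  Participation 91 × 0.19 = 17.29
  Written exam 79 × 0.07 = 5.53
  Lab reports 67 × 0.11 = 7.37
  Presentations 49 × 0.1 = 4.9
  Fieldwork 84 × 0.44 = 36.96
  Midterm exam 100 × 0.09 = 9
Sum = 81.05
81.05 is ≥ 81 and < 84 → B-

B-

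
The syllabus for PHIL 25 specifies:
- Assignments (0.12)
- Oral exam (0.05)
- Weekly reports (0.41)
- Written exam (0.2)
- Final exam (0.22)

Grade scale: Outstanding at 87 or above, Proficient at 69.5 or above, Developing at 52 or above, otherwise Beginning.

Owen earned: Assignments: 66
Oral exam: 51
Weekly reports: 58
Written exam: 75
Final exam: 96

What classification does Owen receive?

Proficient

Weighted total:
  Assignments 66 × 0.12 = 7.92
  Oral exam 51 × 0.05 = 2.55
  Weekly reports 58 × 0.41 = 23.78
  Written exam 75 × 0.2 = 15
  Final exam 96 × 0.22 = 21.12
Sum = 70.37
70.37 is ≥ 69.5 and < 87 → Proficient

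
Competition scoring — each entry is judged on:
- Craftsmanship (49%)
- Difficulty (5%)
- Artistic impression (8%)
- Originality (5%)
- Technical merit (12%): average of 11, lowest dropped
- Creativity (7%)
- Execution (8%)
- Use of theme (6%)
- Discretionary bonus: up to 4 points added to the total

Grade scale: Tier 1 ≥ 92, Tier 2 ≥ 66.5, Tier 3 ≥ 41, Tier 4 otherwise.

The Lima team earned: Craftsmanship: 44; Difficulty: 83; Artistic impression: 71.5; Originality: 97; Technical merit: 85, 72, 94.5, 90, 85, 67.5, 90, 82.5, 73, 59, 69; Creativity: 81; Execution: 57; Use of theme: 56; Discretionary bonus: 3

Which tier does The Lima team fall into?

Tier 3

Technical merit: drop 59 → average of remaining 10 = 808.5/10 = 80.85
Weighted total:
  Craftsmanship 44 × 0.49 = 21.56
  Difficulty 83 × 0.05 = 4.15
  Artistic impression 71.5 × 0.08 = 5.72
  Originality 97 × 0.05 = 4.85
  Technical merit 80.85 × 0.12 = 9.702
  Creativity 81 × 0.07 = 5.67
  Execution 57 × 0.08 = 4.56
  Use of theme 56 × 0.06 = 3.36
Sum = 59.572
Discretionary bonus: 59.572 + 3 = 62.572
62.572 is ≥ 41 and < 66.5 → Tier 3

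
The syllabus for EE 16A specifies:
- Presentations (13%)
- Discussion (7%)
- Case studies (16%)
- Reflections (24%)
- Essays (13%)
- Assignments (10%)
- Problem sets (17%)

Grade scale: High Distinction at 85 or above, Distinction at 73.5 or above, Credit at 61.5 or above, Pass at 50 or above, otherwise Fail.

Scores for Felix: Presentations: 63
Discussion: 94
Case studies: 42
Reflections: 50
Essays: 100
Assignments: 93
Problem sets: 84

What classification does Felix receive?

Credit

Weighted total:
  Presentations 63 × 0.13 = 8.19
  Discussion 94 × 0.07 = 6.58
  Case studies 42 × 0.16 = 6.72
  Reflections 50 × 0.24 = 12
  Essays 100 × 0.13 = 13
  Assignments 93 × 0.1 = 9.3
  Problem sets 84 × 0.17 = 14.28
Sum = 70.07
70.07 is ≥ 61.5 and < 73.5 → Credit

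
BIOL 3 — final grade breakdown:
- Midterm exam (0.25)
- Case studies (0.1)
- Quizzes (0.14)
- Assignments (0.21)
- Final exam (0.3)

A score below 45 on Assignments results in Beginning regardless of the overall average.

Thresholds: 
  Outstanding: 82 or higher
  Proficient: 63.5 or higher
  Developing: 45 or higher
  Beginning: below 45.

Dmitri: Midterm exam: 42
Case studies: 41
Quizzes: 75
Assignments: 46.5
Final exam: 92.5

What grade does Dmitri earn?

Developing

Assignments score 46.5 ≥ 45: minimum met.
Weighted total:
  Midterm exam 42 × 0.25 = 10.5
  Case studies 41 × 0.1 = 4.1
  Quizzes 75 × 0.14 = 10.5
  Assignments 46.5 × 0.21 = 9.765
  Final exam 92.5 × 0.3 = 27.75
Sum = 62.615
62.615 is ≥ 45 and < 63.5 → Developing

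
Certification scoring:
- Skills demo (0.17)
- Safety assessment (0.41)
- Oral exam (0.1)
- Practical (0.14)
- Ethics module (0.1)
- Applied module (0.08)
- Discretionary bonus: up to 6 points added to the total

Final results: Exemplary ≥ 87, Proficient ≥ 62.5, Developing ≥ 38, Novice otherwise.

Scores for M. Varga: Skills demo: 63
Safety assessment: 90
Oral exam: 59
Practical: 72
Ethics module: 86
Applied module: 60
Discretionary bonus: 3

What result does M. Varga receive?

Weighted total:
  Skills demo 63 × 0.17 = 10.71
  Safety assessment 90 × 0.41 = 36.9
  Oral exam 59 × 0.1 = 5.9
  Practical 72 × 0.14 = 10.08
  Ethics module 86 × 0.1 = 8.6
  Applied module 60 × 0.08 = 4.8
Sum = 76.99
Discretionary bonus: 76.99 + 3 = 79.99
79.99 is ≥ 62.5 and < 87 → Proficient

Proficient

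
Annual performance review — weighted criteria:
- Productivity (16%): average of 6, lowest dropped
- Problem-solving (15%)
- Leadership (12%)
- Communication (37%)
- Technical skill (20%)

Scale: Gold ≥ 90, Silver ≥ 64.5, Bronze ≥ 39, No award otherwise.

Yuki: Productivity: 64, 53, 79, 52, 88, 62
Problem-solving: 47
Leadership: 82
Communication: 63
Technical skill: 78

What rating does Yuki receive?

Silver

Productivity: drop 52 → average of remaining 5 = 346/5 = 69.2
Weighted total:
  Productivity 69.2 × 0.16 = 11.072
  Problem-solving 47 × 0.15 = 7.05
  Leadership 82 × 0.12 = 9.84
  Communication 63 × 0.37 = 23.31
  Technical skill 78 × 0.2 = 15.6
Sum = 66.872
66.872 is ≥ 64.5 and < 90 → Silver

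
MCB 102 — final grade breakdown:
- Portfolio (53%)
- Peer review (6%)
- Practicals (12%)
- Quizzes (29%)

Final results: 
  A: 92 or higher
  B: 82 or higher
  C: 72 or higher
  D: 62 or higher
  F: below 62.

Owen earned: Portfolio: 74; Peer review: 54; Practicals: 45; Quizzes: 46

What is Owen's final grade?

Weighted total:
  Portfolio 74 × 0.53 = 39.22
  Peer review 54 × 0.06 = 3.24
  Practicals 45 × 0.12 = 5.4
  Quizzes 46 × 0.29 = 13.34
Sum = 61.2
61.2 < 62 → F

F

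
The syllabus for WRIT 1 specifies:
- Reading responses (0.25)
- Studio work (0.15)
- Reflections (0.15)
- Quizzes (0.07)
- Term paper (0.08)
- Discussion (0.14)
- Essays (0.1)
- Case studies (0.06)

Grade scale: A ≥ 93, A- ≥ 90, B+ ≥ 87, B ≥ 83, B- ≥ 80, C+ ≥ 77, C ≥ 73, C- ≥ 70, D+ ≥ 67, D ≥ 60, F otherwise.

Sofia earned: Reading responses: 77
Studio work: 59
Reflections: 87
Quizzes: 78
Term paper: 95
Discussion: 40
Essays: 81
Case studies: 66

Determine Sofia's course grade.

Weighted total:
  Reading responses 77 × 0.25 = 19.25
  Studio work 59 × 0.15 = 8.85
  Reflections 87 × 0.15 = 13.05
  Quizzes 78 × 0.07 = 5.46
  Term paper 95 × 0.08 = 7.6
  Discussion 40 × 0.14 = 5.6
  Essays 81 × 0.1 = 8.1
  Case studies 66 × 0.06 = 3.96
Sum = 71.87
71.87 is ≥ 70 and < 73 → C-

C-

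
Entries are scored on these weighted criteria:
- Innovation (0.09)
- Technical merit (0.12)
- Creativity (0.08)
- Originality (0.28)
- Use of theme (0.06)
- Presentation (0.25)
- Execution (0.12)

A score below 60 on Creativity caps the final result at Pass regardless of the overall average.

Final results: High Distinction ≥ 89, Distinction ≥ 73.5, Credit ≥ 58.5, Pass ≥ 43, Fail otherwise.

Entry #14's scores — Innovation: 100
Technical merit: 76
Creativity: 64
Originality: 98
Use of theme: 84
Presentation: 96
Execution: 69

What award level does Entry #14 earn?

Creativity score 64 ≥ 60: minimum met.
Weighted total:
  Innovation 100 × 0.09 = 9
  Technical merit 76 × 0.12 = 9.12
  Creativity 64 × 0.08 = 5.12
  Originality 98 × 0.28 = 27.44
  Use of theme 84 × 0.06 = 5.04
  Presentation 96 × 0.25 = 24
  Execution 69 × 0.12 = 8.28
Sum = 88
88 is ≥ 73.5 and < 89 → Distinction

Distinction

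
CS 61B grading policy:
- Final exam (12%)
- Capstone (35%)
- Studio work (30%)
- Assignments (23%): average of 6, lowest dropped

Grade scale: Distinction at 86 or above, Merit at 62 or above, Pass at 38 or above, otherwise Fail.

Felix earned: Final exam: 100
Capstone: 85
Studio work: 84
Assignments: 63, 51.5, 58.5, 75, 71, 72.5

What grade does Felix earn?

Merit

Assignments: drop 51.5 → average of remaining 5 = 340/5 = 68
Weighted total:
  Final exam 100 × 0.12 = 12
  Capstone 85 × 0.35 = 29.75
  Studio work 84 × 0.3 = 25.2
  Assignments 68 × 0.23 = 15.64
Sum = 82.59
82.59 is ≥ 62 and < 86 → Merit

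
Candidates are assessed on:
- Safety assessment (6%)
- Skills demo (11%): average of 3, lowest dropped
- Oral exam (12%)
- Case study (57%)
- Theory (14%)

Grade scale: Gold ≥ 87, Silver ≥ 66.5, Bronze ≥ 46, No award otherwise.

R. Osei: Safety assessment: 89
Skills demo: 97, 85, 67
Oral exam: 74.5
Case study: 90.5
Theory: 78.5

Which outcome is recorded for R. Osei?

Skills demo: drop 67 → average of remaining 2 = 182/2 = 91
Weighted total:
  Safety assessment 89 × 0.06 = 5.34
  Skills demo 91 × 0.11 = 10.01
  Oral exam 74.5 × 0.12 = 8.94
  Case study 90.5 × 0.57 = 51.585
  Theory 78.5 × 0.14 = 10.99
Sum = 86.865
86.865 is ≥ 66.5 and < 87 → Silver

Silver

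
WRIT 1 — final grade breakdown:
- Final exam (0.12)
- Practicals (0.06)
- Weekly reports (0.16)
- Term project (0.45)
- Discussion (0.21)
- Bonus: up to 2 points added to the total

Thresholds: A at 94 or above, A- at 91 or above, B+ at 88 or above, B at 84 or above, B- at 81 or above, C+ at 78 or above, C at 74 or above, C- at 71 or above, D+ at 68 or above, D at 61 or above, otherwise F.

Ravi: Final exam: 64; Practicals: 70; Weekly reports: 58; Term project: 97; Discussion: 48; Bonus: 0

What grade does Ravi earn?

Weighted total:
  Final exam 64 × 0.12 = 7.68
  Practicals 70 × 0.06 = 4.2
  Weekly reports 58 × 0.16 = 9.28
  Term project 97 × 0.45 = 43.65
  Discussion 48 × 0.21 = 10.08
Sum = 74.89
Bonus: 74.89 + 0 = 74.89
74.89 is ≥ 74 and < 78 → C

C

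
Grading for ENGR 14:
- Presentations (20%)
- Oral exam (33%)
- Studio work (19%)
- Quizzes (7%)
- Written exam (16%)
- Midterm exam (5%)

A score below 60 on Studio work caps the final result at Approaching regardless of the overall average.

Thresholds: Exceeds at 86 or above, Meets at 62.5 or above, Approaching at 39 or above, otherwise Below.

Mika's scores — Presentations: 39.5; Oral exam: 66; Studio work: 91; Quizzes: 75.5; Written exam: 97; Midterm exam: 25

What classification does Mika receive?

Meets

Studio work score 91 ≥ 60: minimum met.
Weighted total:
  Presentations 39.5 × 0.2 = 7.9
  Oral exam 66 × 0.33 = 21.78
  Studio work 91 × 0.19 = 17.29
  Quizzes 75.5 × 0.07 = 5.285
  Written exam 97 × 0.16 = 15.52
  Midterm exam 25 × 0.05 = 1.25
Sum = 69.025
69.025 is ≥ 62.5 and < 86 → Meets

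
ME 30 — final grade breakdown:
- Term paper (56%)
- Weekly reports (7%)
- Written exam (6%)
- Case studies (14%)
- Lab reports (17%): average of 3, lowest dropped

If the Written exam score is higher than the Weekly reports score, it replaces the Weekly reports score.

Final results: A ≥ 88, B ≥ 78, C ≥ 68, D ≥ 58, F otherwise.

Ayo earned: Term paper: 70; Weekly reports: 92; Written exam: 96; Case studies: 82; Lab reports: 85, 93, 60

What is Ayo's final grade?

B

Lab reports: drop 60 → average of remaining 2 = 178/2 = 89
Written exam (96) > Weekly reports (92), so Weekly reports counts as 96.
Weighted total:
  Term paper 70 × 0.56 = 39.2
  Weekly reports 96 × 0.07 = 6.72
  Written exam 96 × 0.06 = 5.76
  Case studies 82 × 0.14 = 11.48
  Lab reports 89 × 0.17 = 15.13
Sum = 78.29
78.29 is ≥ 78 and < 88 → B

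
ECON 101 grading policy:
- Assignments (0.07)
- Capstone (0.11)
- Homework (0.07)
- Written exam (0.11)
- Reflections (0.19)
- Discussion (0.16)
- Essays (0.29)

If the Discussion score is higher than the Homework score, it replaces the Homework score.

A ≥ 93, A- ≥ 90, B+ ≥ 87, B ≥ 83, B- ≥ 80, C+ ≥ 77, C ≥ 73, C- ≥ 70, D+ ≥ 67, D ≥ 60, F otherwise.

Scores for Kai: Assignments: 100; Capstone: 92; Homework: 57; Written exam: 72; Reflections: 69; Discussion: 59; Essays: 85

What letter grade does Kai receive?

C

Discussion (59) > Homework (57), so Homework counts as 59.
Weighted total:
  Assignments 100 × 0.07 = 7
  Capstone 92 × 0.11 = 10.12
  Homework 59 × 0.07 = 4.13
  Written exam 72 × 0.11 = 7.92
  Reflections 69 × 0.19 = 13.11
  Discussion 59 × 0.16 = 9.44
  Essays 85 × 0.29 = 24.65
Sum = 76.37
76.37 is ≥ 73 and < 77 → C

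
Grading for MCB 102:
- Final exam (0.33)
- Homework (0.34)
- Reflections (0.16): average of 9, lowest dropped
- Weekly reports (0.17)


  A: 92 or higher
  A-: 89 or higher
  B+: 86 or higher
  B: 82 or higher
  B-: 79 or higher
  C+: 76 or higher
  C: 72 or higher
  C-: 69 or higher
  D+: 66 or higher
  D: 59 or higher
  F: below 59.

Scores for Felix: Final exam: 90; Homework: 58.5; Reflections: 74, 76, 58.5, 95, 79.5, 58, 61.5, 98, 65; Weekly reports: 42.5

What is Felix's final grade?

Reflections: drop 58 → average of remaining 8 = 607.5/8 = 75.9375
Weighted total:
  Final exam 90 × 0.33 = 29.7
  Homework 58.5 × 0.34 = 19.89
  Reflections 75.9375 × 0.16 = 12.15
  Weekly reports 42.5 × 0.17 = 7.225
Sum = 68.965
68.965 is ≥ 66 and < 69 → D+

D+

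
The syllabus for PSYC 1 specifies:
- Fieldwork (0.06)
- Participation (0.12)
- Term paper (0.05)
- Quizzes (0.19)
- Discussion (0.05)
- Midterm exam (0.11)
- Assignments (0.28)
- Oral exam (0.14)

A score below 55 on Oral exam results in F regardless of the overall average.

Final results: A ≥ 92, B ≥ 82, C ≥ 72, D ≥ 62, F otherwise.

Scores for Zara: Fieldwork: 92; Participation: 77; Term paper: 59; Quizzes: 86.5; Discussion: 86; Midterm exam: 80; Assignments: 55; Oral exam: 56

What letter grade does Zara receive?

Oral exam score 56 ≥ 55: minimum met.
Weighted total:
  Fieldwork 92 × 0.06 = 5.52
  Participation 77 × 0.12 = 9.24
  Term paper 59 × 0.05 = 2.95
  Quizzes 86.5 × 0.19 = 16.435
  Discussion 86 × 0.05 = 4.3
  Midterm exam 80 × 0.11 = 8.8
  Assignments 55 × 0.28 = 15.4
  Oral exam 56 × 0.14 = 7.84
Sum = 70.485
70.485 is ≥ 62 and < 72 → D

D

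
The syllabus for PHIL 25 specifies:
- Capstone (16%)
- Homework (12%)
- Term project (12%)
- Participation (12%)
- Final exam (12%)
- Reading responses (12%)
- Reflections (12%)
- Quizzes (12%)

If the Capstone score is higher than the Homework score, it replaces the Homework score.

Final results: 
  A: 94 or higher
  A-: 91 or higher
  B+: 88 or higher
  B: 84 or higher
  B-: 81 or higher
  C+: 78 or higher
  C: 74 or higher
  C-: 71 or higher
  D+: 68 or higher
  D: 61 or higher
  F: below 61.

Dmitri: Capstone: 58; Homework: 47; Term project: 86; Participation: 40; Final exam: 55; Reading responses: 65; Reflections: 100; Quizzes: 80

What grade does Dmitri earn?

D

Capstone (58) > Homework (47), so Homework counts as 58.
Weighted total:
  Capstone 58 × 0.16 = 9.28
  Homework 58 × 0.12 = 6.96
  Term project 86 × 0.12 = 10.32
  Participation 40 × 0.12 = 4.8
  Final exam 55 × 0.12 = 6.6
  Reading responses 65 × 0.12 = 7.8
  Reflections 100 × 0.12 = 12
  Quizzes 80 × 0.12 = 9.6
Sum = 67.36
67.36 is ≥ 61 and < 68 → D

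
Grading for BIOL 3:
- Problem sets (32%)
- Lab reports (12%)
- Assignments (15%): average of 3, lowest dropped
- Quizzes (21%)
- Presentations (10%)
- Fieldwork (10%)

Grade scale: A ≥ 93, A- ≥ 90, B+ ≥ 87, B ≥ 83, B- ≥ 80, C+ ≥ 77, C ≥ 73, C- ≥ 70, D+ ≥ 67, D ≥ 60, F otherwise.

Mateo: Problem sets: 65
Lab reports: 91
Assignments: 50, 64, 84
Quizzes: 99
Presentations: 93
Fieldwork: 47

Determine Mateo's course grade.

C+

Assignments: drop 50 → average of remaining 2 = 148/2 = 74
Weighted total:
  Problem sets 65 × 0.32 = 20.8
  Lab reports 91 × 0.12 = 10.92
  Assignments 74 × 0.15 = 11.1
  Quizzes 99 × 0.21 = 20.79
  Presentations 93 × 0.1 = 9.3
  Fieldwork 47 × 0.1 = 4.7
Sum = 77.61
77.61 is ≥ 77 and < 80 → C+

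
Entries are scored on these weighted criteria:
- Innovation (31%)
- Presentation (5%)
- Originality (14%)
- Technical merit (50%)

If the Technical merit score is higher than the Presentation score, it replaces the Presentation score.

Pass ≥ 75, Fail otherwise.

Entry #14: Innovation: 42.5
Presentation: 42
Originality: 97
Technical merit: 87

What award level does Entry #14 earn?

Fail

Technical merit (87) > Presentation (42), so Presentation counts as 87.
Weighted total:
  Innovation 42.5 × 0.31 = 13.175
  Presentation 87 × 0.05 = 4.35
  Originality 97 × 0.14 = 13.58
  Technical merit 87 × 0.5 = 43.5
Sum = 74.605
74.605 < 75 → Fail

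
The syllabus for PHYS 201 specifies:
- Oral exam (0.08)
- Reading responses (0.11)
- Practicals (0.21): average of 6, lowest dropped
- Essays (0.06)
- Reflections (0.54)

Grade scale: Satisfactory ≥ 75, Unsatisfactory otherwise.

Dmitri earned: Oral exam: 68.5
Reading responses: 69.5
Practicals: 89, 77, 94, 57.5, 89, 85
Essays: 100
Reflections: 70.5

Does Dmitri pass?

Satisfactory

Practicals: drop 57.5 → average of remaining 5 = 434/5 = 86.8
Weighted total:
  Oral exam 68.5 × 0.08 = 5.48
  Reading responses 69.5 × 0.11 = 7.645
  Practicals 86.8 × 0.21 = 18.228
  Essays 100 × 0.06 = 6
  Reflections 70.5 × 0.54 = 38.07
Sum = 75.423
75.423 ≥ 75 → Satisfactory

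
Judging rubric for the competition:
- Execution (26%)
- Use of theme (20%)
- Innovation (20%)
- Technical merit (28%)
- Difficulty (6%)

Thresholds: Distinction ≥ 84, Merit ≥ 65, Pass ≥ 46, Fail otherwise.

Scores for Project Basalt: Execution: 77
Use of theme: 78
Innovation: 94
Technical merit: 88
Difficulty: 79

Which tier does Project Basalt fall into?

Merit

Weighted total:
  Execution 77 × 0.26 = 20.02
  Use of theme 78 × 0.2 = 15.6
  Innovation 94 × 0.2 = 18.8
  Technical merit 88 × 0.28 = 24.64
  Difficulty 79 × 0.06 = 4.74
Sum = 83.8
83.8 is ≥ 65 and < 84 → Merit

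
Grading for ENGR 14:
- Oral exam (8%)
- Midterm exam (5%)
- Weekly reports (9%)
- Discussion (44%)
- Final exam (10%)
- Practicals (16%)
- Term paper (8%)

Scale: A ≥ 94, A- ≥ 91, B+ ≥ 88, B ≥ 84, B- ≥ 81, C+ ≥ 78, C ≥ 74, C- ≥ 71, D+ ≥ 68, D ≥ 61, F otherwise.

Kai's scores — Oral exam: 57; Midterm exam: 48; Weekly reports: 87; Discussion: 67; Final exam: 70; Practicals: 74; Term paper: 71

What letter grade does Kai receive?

Weighted total:
  Oral exam 57 × 0.08 = 4.56
  Midterm exam 48 × 0.05 = 2.4
  Weekly reports 87 × 0.09 = 7.83
  Discussion 67 × 0.44 = 29.48
  Final exam 70 × 0.1 = 7
  Practicals 74 × 0.16 = 11.84
  Term paper 71 × 0.08 = 5.68
Sum = 68.79
68.79 is ≥ 68 and < 71 → D+

D+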